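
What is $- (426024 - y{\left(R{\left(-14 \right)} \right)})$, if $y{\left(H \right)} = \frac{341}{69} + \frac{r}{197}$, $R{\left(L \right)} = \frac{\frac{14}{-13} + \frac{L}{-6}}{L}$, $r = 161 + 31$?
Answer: $- \frac{5790863807}{13593} \approx -4.2602 \cdot 10^{5}$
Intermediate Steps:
$r = 192$
$R{\left(L \right)} = \frac{- \frac{14}{13} - \frac{L}{6}}{L}$ ($R{\left(L \right)} = \frac{14 \left(- \frac{1}{13}\right) + L \left(- \frac{1}{6}\right)}{L} = \frac{- \frac{14}{13} - \frac{L}{6}}{L}$)
$y{\left(H \right)} = \frac{80425}{13593}$ ($y{\left(H \right)} = \frac{341}{69} + \frac{192}{197} = \frac{80425}{13593}$)
$- (426024 - y{\left(R{\left(-14 \right)} \right)}) = - (426024 - \frac{80425}{13593}) = \left(-1\right) \frac{5790863807}{13593} = - \frac{5790863807}{13593}$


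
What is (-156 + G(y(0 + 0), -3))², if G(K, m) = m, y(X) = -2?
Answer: 25281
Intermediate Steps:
(-156 + G(y(0 + 0), -3))² = (-156 - 3)² = (-159)² = 25281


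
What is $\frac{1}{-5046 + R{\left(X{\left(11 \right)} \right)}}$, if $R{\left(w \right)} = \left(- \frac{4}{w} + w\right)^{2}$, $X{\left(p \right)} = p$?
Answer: $- \frac{121}{596877} \approx -0.00020272$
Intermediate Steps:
$R{\left(w \right)} = \left(w - \frac{4}{w}\right)^{2}$
$\frac{1}{-5046 + R{\left(X{\left(11 \right)} \right)}} = \frac{1}{-5046 + \frac{\left(-4 + 11^{2}\right)^{2}}{121}} = \frac{1}{-5046 + \frac{\left(-4 + 121\right)^{2}}{121}} = \frac{1}{-5046 + \frac{117^{2}}{121}} = \frac{1}{-5046 + \frac{1}{121} \cdot 13689} = \frac{1}{-5046 + \frac{13689}{121}} = \frac{1}{- \frac{596877}{121}} = - \frac{121}{596877}$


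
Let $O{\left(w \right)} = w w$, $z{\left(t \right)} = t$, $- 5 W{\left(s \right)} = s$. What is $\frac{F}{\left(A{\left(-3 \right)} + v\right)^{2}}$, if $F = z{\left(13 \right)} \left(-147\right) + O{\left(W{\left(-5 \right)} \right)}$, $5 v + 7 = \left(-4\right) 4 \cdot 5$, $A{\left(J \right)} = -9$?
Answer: $- \frac{23875}{8712} \approx -2.7405$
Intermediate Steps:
$W{\left(s \right)} = - \frac{s}{5}$
$O{\left(w \right)} = w^{2}$
$v = - \frac{87}{5}$ ($v = - \frac{7}{5} + \frac{\left(-4\right) 4 \cdot 5}{5} = - \frac{7}{5} + \frac{\left(-16\right) 5}{5} = - \frac{7}{5} + \frac{1}{5} \left(-80\right) = - \frac{7}{5} - 16 = - \frac{87}{5} \approx -17.4$)
$F = -1910$ ($F = 13 \left(-147\right) + \left(\left(- \frac{1}{5}\right) \left(-5\right)\right)^{2} = -1911 + 1^{2} = -1911 + 1 = -1910$)
$\frac{F}{\left(A{\left(-3 \right)} + v\right)^{2}} = - \frac{1910}{\left(-9 - \frac{87}{5}\right)^{2}} = - \frac{1910}{\left(- \frac{132}{5}\right)^{2}} = - \frac{1910}{\frac{17424}{25}} = \left(-1910\right) \frac{25}{17424} = - \frac{23875}{8712}$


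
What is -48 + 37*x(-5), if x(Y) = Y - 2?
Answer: -307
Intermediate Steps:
x(Y) = -2 + Y
-48 + 37*x(-5) = -48 + 37*(-2 - 5) = -48 + 37*(-7) = -48 - 259 = -307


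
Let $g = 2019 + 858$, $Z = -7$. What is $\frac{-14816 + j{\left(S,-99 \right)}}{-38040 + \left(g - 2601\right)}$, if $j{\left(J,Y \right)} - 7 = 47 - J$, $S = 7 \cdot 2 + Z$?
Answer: $\frac{1641}{4196} \approx 0.39109$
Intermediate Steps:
$S = 7$ ($S = 7 \cdot 2 - 7 = 14 - 7 = 7$)
$j{\left(J,Y \right)} = 54 - J$ ($j{\left(J,Y \right)} = 7 - \left(-47 + J\right) = 54 - J$)
$g = 2877$
$\frac{-14816 + j{\left(S,-99 \right)}}{-38040 + \left(g - 2601\right)} = \frac{-14816 + \left(54 - 7\right)}{-38040 + \left(2877 - 2601\right)} = \frac{-14816 + 47}{-38040 + \left(2877 - 2601\right)} = - \frac{14769}{-38040 + 276} = - \frac{14769}{-37764} = \left(-14769\right) \left(- \frac{1}{37764}\right) = \frac{1641}{4196}$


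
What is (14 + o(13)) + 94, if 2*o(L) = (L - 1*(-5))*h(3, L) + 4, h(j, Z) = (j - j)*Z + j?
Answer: 137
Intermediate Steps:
h(j, Z) = j (h(j, Z) = 0*Z + j = 0 + j = j)
o(L) = 19/2 + 3*L/2 (o(L) = ((L - 1*(-5))*3 + 4)/2 = ((L + 5)*3 + 4)/2 = ((5 + L)*3 + 4)/2 = ((15 + 3*L) + 4)/2 = (19 + 3*L)/2 = 19/2 + 3*L/2)
(14 + o(13)) + 94 = (14 + (19/2 + (3/2)*13)) + 94 = (14 + (19/2 + 39/2)) + 94 = (14 + 29) + 94 = 43 + 94 = 137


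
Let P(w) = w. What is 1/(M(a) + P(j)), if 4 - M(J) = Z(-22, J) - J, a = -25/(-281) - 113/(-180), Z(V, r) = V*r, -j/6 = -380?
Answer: 50580/116358539 ≈ 0.00043469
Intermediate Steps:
j = 2280 (j = -6*(-380) = 2280)
a = 36253/50580 (a = -25*(-1/281) - 113*(-1/180) = 25/281 + 113/180 = 36253/50580 ≈ 0.71675)
M(J) = 4 + 23*J (M(J) = 4 - (-22*J - J) = 4 - (-23)*J = 4 + 23*J)
1/(M(a) + P(j)) = 1/((4 + 23*(36253/50580)) + 2280) = 1/((4 + 833819/50580) + 2280) = 1/(1036139/50580 + 2280) = 1/(116358539/50580) = 50580/116358539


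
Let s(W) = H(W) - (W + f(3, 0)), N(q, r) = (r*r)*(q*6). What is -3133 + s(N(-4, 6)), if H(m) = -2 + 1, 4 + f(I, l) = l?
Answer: -2266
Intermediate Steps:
f(I, l) = -4 + l
N(q, r) = 6*q*r² (N(q, r) = r²*(6*q) = 6*q*r²)
H(m) = -1
s(W) = 3 - W (s(W) = -1 - (W + (-4 + 0)) = -1 - (W - 4) = -1 - (-4 + W) = -1 + (4 - W) = 3 - W)
-3133 + s(N(-4, 6)) = -3133 + (3 - 6*(-4)*6²) = -3133 + (3 - 6*(-4)*36) = -3133 + (3 - 1*(-864)) = -3133 + (3 + 864) = -3133 + 867 = -2266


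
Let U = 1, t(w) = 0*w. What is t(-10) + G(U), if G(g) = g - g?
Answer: 0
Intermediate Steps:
t(w) = 0
G(g) = 0
t(-10) + G(U) = 0 + 0 = 0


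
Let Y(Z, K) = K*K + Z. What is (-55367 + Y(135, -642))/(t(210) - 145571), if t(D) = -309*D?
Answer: -356932/210461 ≈ -1.6960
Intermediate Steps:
Y(Z, K) = Z + K**2 (Y(Z, K) = K**2 + Z = Z + K**2)
(-55367 + Y(135, -642))/(t(210) - 145571) = (-55367 + (135 + (-642)**2))/(-309*210 - 145571) = (-55367 + (135 + 412164))/(-64890 - 145571) = (-55367 + 412299)/(-210461) = 356932*(-1/210461) = -356932/210461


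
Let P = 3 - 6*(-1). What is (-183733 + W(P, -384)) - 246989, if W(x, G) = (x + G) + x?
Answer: -431088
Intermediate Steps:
P = 9 (P = 3 + 6 = 9)
W(x, G) = G + 2*x (W(x, G) = (G + x) + x = G + 2*x)
(-183733 + W(P, -384)) - 246989 = (-183733 + (-384 + 2*9)) - 246989 = (-183733 + (-384 + 18)) - 246989 = (-183733 - 366) - 246989 = -184099 - 246989 = -431088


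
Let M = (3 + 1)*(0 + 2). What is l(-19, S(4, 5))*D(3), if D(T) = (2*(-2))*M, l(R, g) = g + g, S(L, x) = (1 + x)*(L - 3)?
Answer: -384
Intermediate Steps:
M = 8 (M = 4*2 = 8)
S(L, x) = (1 + x)*(-3 + L)
l(R, g) = 2*g
D(T) = -32 (D(T) = (2*(-2))*8 = -4*8 = -32)
l(-19, S(4, 5))*D(3) = (2*(-3 + 4 - 3*5 + 4*5))*(-32) = (2*(-3 + 4 - 15 + 20))*(-32) = (2*6)*(-32) = 12*(-32) = -384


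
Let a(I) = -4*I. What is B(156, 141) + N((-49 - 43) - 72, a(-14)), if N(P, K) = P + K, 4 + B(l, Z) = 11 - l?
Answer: -257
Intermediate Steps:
B(l, Z) = 7 - l (B(l, Z) = -4 + (11 - l) = 7 - l)
N(P, K) = K + P
B(156, 141) + N((-49 - 43) - 72, a(-14)) = (7 - 1*156) + (-4*(-14) + ((-49 - 43) - 72)) = (7 - 156) + (56 + (-92 - 72)) = -149 + (56 - 164) = -149 - 108 = -257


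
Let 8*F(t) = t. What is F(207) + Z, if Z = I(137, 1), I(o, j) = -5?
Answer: 167/8 ≈ 20.875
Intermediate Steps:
F(t) = t/8
Z = -5
F(207) + Z = (⅛)*207 - 5 = 207/8 - 5 = 167/8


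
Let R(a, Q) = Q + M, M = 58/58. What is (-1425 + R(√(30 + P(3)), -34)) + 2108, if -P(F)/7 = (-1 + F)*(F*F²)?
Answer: 650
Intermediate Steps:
M = 1 (M = 58*(1/58) = 1)
P(F) = -7*F³*(-1 + F) (P(F) = -7*(-1 + F)*F*F² = -7*(-1 + F)*F³ = -7*F³*(-1 + F))
R(a, Q) = 1 + Q (R(a, Q) = Q + 1 = 1 + Q)
(-1425 + R(√(30 + P(3)), -34)) + 2108 = (-1425 + (1 - 34)) + 2108 = (-1425 - 33) + 2108 = -1458 + 2108 = 650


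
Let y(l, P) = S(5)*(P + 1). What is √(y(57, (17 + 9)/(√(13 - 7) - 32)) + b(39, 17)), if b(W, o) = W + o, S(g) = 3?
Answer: √(1810 - 59*√6)/√(32 - √6) ≈ 7.5074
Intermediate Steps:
y(l, P) = 3 + 3*P (y(l, P) = 3*(P + 1) = 3*(1 + P) = 3 + 3*P)
√(y(57, (17 + 9)/(√(13 - 7) - 32)) + b(39, 17)) = √((3 + 3*((17 + 9)/(√(13 - 7) - 32))) + (39 + 17)) = √((3 + 3*(26/(√6 - 32))) + 56) = √((3 + 3*(26/(-32 + √6))) + 56) = √((3 + 78/(-32 + √6)) + 56) = √(59 + 78/(-32 + √6))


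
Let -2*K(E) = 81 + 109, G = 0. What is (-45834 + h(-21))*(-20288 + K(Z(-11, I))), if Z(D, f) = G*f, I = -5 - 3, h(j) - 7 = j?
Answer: 934519784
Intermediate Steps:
h(j) = 7 + j
I = -8
Z(D, f) = 0 (Z(D, f) = 0*f = 0)
K(E) = -95 (K(E) = -(81 + 109)/2 = -1/2*190 = -95)
(-45834 + h(-21))*(-20288 + K(Z(-11, I))) = (-45834 + (7 - 21))*(-20288 - 95) = (-45834 - 14)*(-20383) = -45848*(-20383) = 934519784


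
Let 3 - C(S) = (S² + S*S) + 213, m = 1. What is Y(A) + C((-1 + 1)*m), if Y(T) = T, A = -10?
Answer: -220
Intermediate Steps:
C(S) = -210 - 2*S² (C(S) = 3 - ((S² + S*S) + 213) = 3 - ((S² + S²) + 213) = 3 - (2*S² + 213) = 3 - (213 + 2*S²) = 3 + (-213 - 2*S²) = -210 - 2*S²)
Y(A) + C((-1 + 1)*m) = -10 + (-210 - 2*(-1 + 1)²) = -10 + (-210 - 2*(0*1)²) = -10 + (-210 - 2*0²) = -10 + (-210 - 2*0) = -10 + (-210 + 0) = -10 - 210 = -220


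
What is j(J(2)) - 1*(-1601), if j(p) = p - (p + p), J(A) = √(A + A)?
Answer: 1599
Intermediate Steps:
J(A) = √2*√A (J(A) = √(2*A) = √2*√A)
j(p) = -p (j(p) = p - 2*p = -p)
j(J(2)) - 1*(-1601) = -√2*√2 - 1*(-1601) = -1*2 + 1601 = -2 + 1601 = 1599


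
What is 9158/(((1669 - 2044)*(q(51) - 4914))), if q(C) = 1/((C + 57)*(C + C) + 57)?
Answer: 33802178/6801590125 ≈ 0.0049697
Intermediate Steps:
q(C) = 1/(57 + 2*C*(57 + C)) (q(C) = 1/((57 + C)*(2*C) + 57) = 1/(2*C*(57 + C) + 57) = 1/(57 + 2*C*(57 + C)))
9158/(((1669 - 2044)*(q(51) - 4914))) = 9158/(((1669 - 2044)*(1/(57 + 2*51**2 + 114*51) - 4914))) = 9158/((-375*(1/(57 + 2*2601 + 5814) - 4914))) = 9158/((-375*(1/(57 + 5202 + 5814) - 4914))) = 9158/((-375*(1/11073 - 4914))) = 9158/((-375*(-54412721/11073))) = 9158/(6801590125/3691) = 9158*(3691/6801590125) = 33802178/6801590125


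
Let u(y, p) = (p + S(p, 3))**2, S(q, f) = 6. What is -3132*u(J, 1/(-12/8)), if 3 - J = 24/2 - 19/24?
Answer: -89088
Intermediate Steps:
J = -197/24 (J = 3 - (24/2 - 19/24) = 3 - (24*(1/2) - 19*1/24) = 3 - (12 - 19/24) = 3 - 1*269/24 = 3 - 269/24 = -197/24 ≈ -8.2083)
u(y, p) = (6 + p)**2 (u(y, p) = (p + 6)**2 = (6 + p)**2)
-3132*u(J, 1/(-12/8)) = -3132*(6 + 1/(-12/8))**2 = -3132*(6 + 1/(-12*1/8))**2 = -3132*(6 + 1/(-3/2))**2 = -3132*(6 - 2/3)**2 = -3132*(16/3)**2 = -3132*256/9 = -89088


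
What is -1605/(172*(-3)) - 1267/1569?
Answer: 621491/269868 ≈ 2.3029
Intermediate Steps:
-1605/(172*(-3)) - 1267/1569 = -1605/(-516) - 1267*1/1569 = -1605*(-1/516) - 1267/1569 = 535/172 - 1267/1569 = 621491/269868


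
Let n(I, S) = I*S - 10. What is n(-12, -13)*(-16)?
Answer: -2336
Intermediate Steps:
n(I, S) = -10 + I*S
n(-12, -13)*(-16) = (-10 - 12*(-13))*(-16) = (-10 + 156)*(-16) = 146*(-16) = -2336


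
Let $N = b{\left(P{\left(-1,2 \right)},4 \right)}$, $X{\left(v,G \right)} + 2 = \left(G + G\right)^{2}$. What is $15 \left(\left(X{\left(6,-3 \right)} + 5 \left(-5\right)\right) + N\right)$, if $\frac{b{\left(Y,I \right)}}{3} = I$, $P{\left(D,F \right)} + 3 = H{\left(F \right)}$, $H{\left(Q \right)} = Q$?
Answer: $315$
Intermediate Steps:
$P{\left(D,F \right)} = -3 + F$
$X{\left(v,G \right)} = -2 + 4 G^{2}$ ($X{\left(v,G \right)} = -2 + \left(G + G\right)^{2} = -2 + \left(2 G\right)^{2} = -2 + 4 G^{2}$)
$b{\left(Y,I \right)} = 3 I$
$N = 12$ ($N = 3 \cdot 4 = 12$)
$15 \left(\left(X{\left(6,-3 \right)} + 5 \left(-5\right)\right) + N\right) = 15 \left(\left(\left(-2 + 4 \left(-3\right)^{2}\right) + 5 \left(-5\right)\right) + 12\right) = 15 \left(\left(\left(-2 + 4 \cdot 9\right) - 25\right) + 12\right) = 15 \left(\left(\left(-2 + 36\right) - 25\right) + 12\right) = 15 \left(\left(34 - 25\right) + 12\right) = 15 \left(9 + 12\right) = 15 \cdot 21 = 315$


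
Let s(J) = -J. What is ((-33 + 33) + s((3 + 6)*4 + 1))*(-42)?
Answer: 1554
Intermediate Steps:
((-33 + 33) + s((3 + 6)*4 + 1))*(-42) = ((-33 + 33) - ((3 + 6)*4 + 1))*(-42) = (0 - (9*4 + 1))*(-42) = (0 - (36 + 1))*(-42) = (0 - 1*37)*(-42) = (0 - 37)*(-42) = -37*(-42) = 1554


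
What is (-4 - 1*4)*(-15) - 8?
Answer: 112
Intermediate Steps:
(-4 - 1*4)*(-15) - 8 = (-4 - 4)*(-15) - 8 = -8*(-15) - 8 = 120 - 8 = 112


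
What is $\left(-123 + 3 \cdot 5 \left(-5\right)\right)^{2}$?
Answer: $39204$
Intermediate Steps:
$\left(-123 + 3 \cdot 5 \left(-5\right)\right)^{2} = \left(-123 + 15 \left(-5\right)\right)^{2} = \left(-123 - 75\right)^{2} = \left(-198\right)^{2} = 39204$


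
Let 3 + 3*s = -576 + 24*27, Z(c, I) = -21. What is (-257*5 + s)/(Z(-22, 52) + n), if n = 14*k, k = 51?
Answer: -1262/693 ≈ -1.8211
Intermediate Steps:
n = 714 (n = 14*51 = 714)
s = 23 (s = -1 + (-576 + 24*27)/3 = -1 + (-576 + 648)/3 = -1 + (⅓)*72 = -1 + 24 = 23)
(-257*5 + s)/(Z(-22, 52) + n) = (-257*5 + 23)/(-21 + 714) = (-1285 + 23)/693 = -1262*1/693 = -1262/693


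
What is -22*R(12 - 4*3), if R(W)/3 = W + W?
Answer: 0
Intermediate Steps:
R(W) = 6*W (R(W) = 3*(W + W) = 3*(2*W) = 6*W)
-22*R(12 - 4*3) = -132*(12 - 4*3) = -132*(12 - 1*12) = -132*(12 - 12) = -132*0 = -22*0 = 0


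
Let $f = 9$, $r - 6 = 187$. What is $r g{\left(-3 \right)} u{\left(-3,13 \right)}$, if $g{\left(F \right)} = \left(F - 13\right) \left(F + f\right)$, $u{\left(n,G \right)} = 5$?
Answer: $-92640$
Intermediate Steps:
$r = 193$ ($r = 6 + 187 = 193$)
$g{\left(F \right)} = \left(-13 + F\right) \left(9 + F\right)$ ($g{\left(F \right)} = \left(F - 13\right) \left(F + 9\right) = \left(-13 + F\right) \left(9 + F\right)$)
$r g{\left(-3 \right)} u{\left(-3,13 \right)} = 193 \left(-117 + \left(-3\right)^{2} - -12\right) 5 = 193 \left(-117 + 9 + 12\right) 5 = 193 \left(-96\right) 5 = \left(-18528\right) 5 = -92640$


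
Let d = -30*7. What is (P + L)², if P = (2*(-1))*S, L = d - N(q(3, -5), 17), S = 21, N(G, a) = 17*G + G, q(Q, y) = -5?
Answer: 26244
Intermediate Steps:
d = -210
N(G, a) = 18*G
L = -120 (L = -210 - 18*(-5) = -210 - 1*(-90) = -210 + 90 = -120)
P = -42 (P = (2*(-1))*21 = -2*21 = -42)
(P + L)² = (-42 - 120)² = (-162)² = 26244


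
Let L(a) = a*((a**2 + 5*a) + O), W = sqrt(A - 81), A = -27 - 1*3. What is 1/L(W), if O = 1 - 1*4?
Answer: -5/15771 + 38*I*sqrt(111)/583527 ≈ -0.00031704 + 0.0006861*I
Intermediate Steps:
O = -3 (O = 1 - 4 = -3)
A = -30 (A = -27 - 3 = -30)
W = I*sqrt(111) (W = sqrt(-30 - 81) = sqrt(-111) = I*sqrt(111) ≈ 10.536*I)
L(a) = a*(-3 + a**2 + 5*a) (L(a) = a*((a**2 + 5*a) - 3) = a*(-3 + a**2 + 5*a))
1/L(W) = 1/((I*sqrt(111))*(-3 + (I*sqrt(111))**2 + 5*(I*sqrt(111)))) = 1/((I*sqrt(111))*(-3 - 111 + 5*I*sqrt(111))) = 1/((I*sqrt(111))*(-114 + 5*I*sqrt(111))) = 1/(I*sqrt(111)*(-114 + 5*I*sqrt(111))) = -I*sqrt(111)/(111*(-114 + 5*I*sqrt(111)))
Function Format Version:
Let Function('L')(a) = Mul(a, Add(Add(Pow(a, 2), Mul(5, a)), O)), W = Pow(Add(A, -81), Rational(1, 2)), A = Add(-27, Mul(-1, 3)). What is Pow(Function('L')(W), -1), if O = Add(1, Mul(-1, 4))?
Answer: Add(Rational(-5, 15771), Mul(Rational(38, 583527), I, Pow(111, Rational(1, 2)))) ≈ Add(-0.00031704, Mul(0.00068610, I))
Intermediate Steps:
O = -3 (O = Add(1, -4) = -3)
A = -30 (A = Add(-27, -3) = -30)
W = Mul(I, Pow(111, Rational(1, 2))) (W = Pow(Add(-30, -81), Rational(1, 2)) = Pow(-111, Rational(1, 2)) = Mul(I, Pow(111, Rational(1, 2))) ≈ Mul(10.536, I))
Function('L')(a) = Mul(a, Add(-3, Pow(a, 2), Mul(5, a))) (Function('L')(a) = Mul(a, Add(Add(Pow(a, 2), Mul(5, a)), -3)) = Mul(a, Add(-3, Pow(a, 2), Mul(5, a))))
Pow(Function('L')(W), -1) = Pow(Mul(Mul(I, Pow(111, Rational(1, 2))), Add(-3, Pow(Mul(I, Pow(111, Rational(1, 2))), 2), Mul(5, Mul(I, Pow(111, Rational(1, 2)))))), -1) = Pow(Mul(Mul(I, Pow(111, Rational(1, 2))), Add(-3, -111, Mul(5, I, Pow(111, Rational(1, 2))))), -1) = Pow(Mul(Mul(I, Pow(111, Rational(1, 2))), Add(-114, Mul(5, I, Pow(111, Rational(1, 2))))), -1) = Pow(Mul(I, Pow(111, Rational(1, 2)), Add(-114, Mul(5, I, Pow(111, Rational(1, 2))))), -1) = Mul(Rational(-1, 111), I, Pow(111, Rational(1, 2)), Pow(Add(-114, Mul(5, I, Pow(111, Rational(1, 2)))), -1))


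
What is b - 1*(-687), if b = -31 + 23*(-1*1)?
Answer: 633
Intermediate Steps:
b = -54 (b = -31 + 23*(-1) = -31 - 23 = -54)
b - 1*(-687) = -54 - 1*(-687) = -54 + 687 = 633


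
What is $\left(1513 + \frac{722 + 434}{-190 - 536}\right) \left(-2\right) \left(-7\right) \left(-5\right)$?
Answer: $- \frac{38404870}{363} \approx -1.058 \cdot 10^{5}$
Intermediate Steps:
$\left(1513 + \frac{722 + 434}{-190 - 536}\right) \left(-2\right) \left(-7\right) \left(-5\right) = \left(1513 + \frac{1156}{-726}\right) 14 \left(-5\right) = \left(1513 + 1156 \left(- \frac{1}{726}\right)\right) \left(-70\right) = \left(1513 - \frac{578}{363}\right) \left(-70\right) = \frac{548641}{363} \left(-70\right) = - \frac{38404870}{363}$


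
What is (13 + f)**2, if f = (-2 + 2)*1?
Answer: 169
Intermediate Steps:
f = 0 (f = 0*1 = 0)
(13 + f)**2 = (13 + 0)**2 = 13**2 = 169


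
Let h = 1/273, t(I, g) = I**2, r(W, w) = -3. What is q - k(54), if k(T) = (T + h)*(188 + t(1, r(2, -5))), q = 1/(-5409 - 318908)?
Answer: -43032649792/4216121 ≈ -10207.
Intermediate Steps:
q = -1/324317 (q = 1/(-324317) = -1/324317 ≈ -3.0834e-6)
h = 1/273 ≈ 0.0036630
k(T) = 9/13 + 189*T (k(T) = (T + 1/273)*(188 + 1**2) = (1/273 + T)*(188 + 1) = (1/273 + T)*189 = 9/13 + 189*T)
q - k(54) = -1/324317 - (9/13 + 189*54) = -1/324317 - (9/13 + 10206) = -1/324317 - 1*132687/13 = -1/324317 - 132687/13 = -43032649792/4216121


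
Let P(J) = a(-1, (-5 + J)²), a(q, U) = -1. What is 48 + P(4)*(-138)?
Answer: 186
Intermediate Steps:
P(J) = -1
48 + P(4)*(-138) = 48 - 1*(-138) = 48 + 138 = 186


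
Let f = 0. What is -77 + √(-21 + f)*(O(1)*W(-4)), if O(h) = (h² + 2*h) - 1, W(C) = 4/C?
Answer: -77 - 2*I*√21 ≈ -77.0 - 9.1651*I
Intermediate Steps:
O(h) = -1 + h² + 2*h
-77 + √(-21 + f)*(O(1)*W(-4)) = -77 + √(-21 + 0)*((-1 + 1² + 2*1)*(4/(-4))) = -77 + √(-21)*((-1 + 1 + 2)*(4*(-¼))) = -77 + (I*√21)*(2*(-1)) = -77 + (I*√21)*(-2) = -77 - 2*I*√21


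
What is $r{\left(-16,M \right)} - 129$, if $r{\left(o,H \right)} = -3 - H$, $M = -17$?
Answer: $-115$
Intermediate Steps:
$r{\left(-16,M \right)} - 129 = \left(-3 - -17\right) - 129 = \left(-3 + 17\right) - 129 = 14 - 129 = -115$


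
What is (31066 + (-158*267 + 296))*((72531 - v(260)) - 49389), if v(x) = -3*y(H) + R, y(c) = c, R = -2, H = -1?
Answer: -250478184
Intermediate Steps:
v(x) = 1 (v(x) = -3*(-1) - 2 = 3 - 2 = 1)
(31066 + (-158*267 + 296))*((72531 - v(260)) - 49389) = (31066 + (-158*267 + 296))*((72531 - 1*1) - 49389) = (31066 + (-42186 + 296))*((72531 - 1) - 49389) = (31066 - 41890)*(72530 - 49389) = -10824*23141 = -250478184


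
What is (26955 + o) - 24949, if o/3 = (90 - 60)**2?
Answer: 4706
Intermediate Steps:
o = 2700 (o = 3*(90 - 60)**2 = 3*30**2 = 3*900 = 2700)
(26955 + o) - 24949 = (26955 + 2700) - 24949 = 29655 - 24949 = 4706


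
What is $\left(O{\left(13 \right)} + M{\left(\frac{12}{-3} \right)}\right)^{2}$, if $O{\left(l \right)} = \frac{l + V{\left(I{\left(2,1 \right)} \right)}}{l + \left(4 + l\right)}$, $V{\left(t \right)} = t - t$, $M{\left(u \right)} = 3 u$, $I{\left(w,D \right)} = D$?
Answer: $\frac{120409}{900} \approx 133.79$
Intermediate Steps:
$V{\left(t \right)} = 0$
$O{\left(l \right)} = \frac{l}{4 + 2 l}$ ($O{\left(l \right)} = \frac{l + 0}{l + \left(4 + l\right)} = \frac{l}{4 + 2 l}$)
$\left(O{\left(13 \right)} + M{\left(\frac{12}{-3} \right)}\right)^{2} = \left(\frac{1}{2} \cdot 13 \frac{1}{2 + 13} + 3 \frac{12}{-3}\right)^{2} = \left(\frac{1}{2} \cdot 13 \cdot \frac{1}{15} + 3 \cdot 12 \left(- \frac{1}{3}\right)\right)^{2} = \left(\frac{1}{2} \cdot 13 \cdot \frac{1}{15} + 3 \left(-4\right)\right)^{2} = \left(\frac{13}{30} - 12\right)^{2} = \left(- \frac{347}{30}\right)^{2} = \frac{120409}{900}$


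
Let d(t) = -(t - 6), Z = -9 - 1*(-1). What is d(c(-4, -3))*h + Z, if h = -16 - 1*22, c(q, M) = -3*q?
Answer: 220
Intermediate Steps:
Z = -8 (Z = -9 + 1 = -8)
h = -38 (h = -16 - 22 = -38)
d(t) = 6 - t (d(t) = -(-6 + t) = 6 - t)
d(c(-4, -3))*h + Z = (6 - (-3)*(-4))*(-38) - 8 = (6 - 1*12)*(-38) - 8 = (6 - 12)*(-38) - 8 = -6*(-38) - 8 = 228 - 8 = 220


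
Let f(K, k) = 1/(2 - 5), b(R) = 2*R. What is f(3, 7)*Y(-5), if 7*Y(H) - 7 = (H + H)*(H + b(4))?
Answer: 23/21 ≈ 1.0952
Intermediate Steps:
f(K, k) = -1/3 (f(K, k) = 1/(-3) = -1/3)
Y(H) = 1 + 2*H*(8 + H)/7 (Y(H) = 1 + ((H + H)*(H + 2*4))/7 = 1 + ((2*H)*(H + 8))/7 = 1 + ((2*H)*(8 + H))/7 = 1 + (2*H*(8 + H))/7 = 1 + 2*H*(8 + H)/7)
f(3, 7)*Y(-5) = -(1 + (2/7)*(-5)**2 + (16/7)*(-5))/3 = -(1 + (2/7)*25 - 80/7)/3 = -(1 + 50/7 - 80/7)/3 = -1/3*(-23/7) = 23/21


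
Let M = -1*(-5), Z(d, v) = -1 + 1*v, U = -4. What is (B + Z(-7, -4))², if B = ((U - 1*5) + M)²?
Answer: 121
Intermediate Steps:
Z(d, v) = -1 + v
M = 5
B = 16 (B = ((-4 - 1*5) + 5)² = ((-4 - 5) + 5)² = (-9 + 5)² = (-4)² = 16)
(B + Z(-7, -4))² = (16 + (-1 - 4))² = (16 - 5)² = 11² = 121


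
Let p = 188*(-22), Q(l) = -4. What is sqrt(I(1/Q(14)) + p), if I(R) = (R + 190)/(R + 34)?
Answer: I*sqrt(929335)/15 ≈ 64.268*I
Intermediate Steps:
p = -4136
I(R) = (190 + R)/(34 + R)
sqrt(I(1/Q(14)) + p) = sqrt((190 + 1/(-4))/(34 + 1/(-4)) - 4136) = sqrt((190 - 1/4)/(34 - 1/4) - 4136) = sqrt((759/4)/(135/4) - 4136) = sqrt((4/135)*(759/4) - 4136) = sqrt(253/45 - 4136) = sqrt(-185867/45) = I*sqrt(929335)/15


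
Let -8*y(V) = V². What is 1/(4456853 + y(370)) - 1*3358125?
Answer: -29818407133123/8879481 ≈ -3.3581e+6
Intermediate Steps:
y(V) = -V²/8
1/(4456853 + y(370)) - 1*3358125 = 1/(4456853 - ⅛*370²) - 1*3358125 = 1/(4456853 - ⅛*136900) - 3358125 = 1/(4456853 - 34225/2) - 3358125 = 1/(8879481/2) - 3358125 = 2/8879481 - 3358125 = -29818407133123/8879481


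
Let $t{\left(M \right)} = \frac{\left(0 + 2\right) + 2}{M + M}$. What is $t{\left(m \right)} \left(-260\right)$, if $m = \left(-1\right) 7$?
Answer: $\frac{520}{7} \approx 74.286$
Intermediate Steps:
$m = -7$
$t{\left(M \right)} = \frac{2}{M}$ ($t{\left(M \right)} = \frac{2 + 2}{2 M} = 4 \frac{1}{2 M} = \frac{2}{M}$)
$t{\left(m \right)} \left(-260\right) = \frac{2}{-7} \left(-260\right) = 2 \left(- \frac{1}{7}\right) \left(-260\right) = \left(- \frac{2}{7}\right) \left(-260\right) = \frac{520}{7}$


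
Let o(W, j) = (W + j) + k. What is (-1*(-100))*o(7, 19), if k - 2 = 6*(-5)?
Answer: -200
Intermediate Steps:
k = -28 (k = 2 + 6*(-5) = 2 - 30 = -28)
o(W, j) = -28 + W + j (o(W, j) = (W + j) - 28 = -28 + W + j)
(-1*(-100))*o(7, 19) = (-1*(-100))*(-28 + 7 + 19) = 100*(-2) = -200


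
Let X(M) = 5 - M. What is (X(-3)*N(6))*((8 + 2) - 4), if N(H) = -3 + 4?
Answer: 48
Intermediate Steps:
N(H) = 1
(X(-3)*N(6))*((8 + 2) - 4) = ((5 - 1*(-3))*1)*((8 + 2) - 4) = ((5 + 3)*1)*(10 - 4) = (8*1)*6 = 8*6 = 48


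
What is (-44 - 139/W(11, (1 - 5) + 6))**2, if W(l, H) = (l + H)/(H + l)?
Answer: 33489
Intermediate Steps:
W(l, H) = 1 (W(l, H) = (H + l)/(H + l) = 1)
(-44 - 139/W(11, (1 - 5) + 6))**2 = (-44 - 139/1)**2 = (-44 - 139*1)**2 = (-44 - 139)**2 = (-183)**2 = 33489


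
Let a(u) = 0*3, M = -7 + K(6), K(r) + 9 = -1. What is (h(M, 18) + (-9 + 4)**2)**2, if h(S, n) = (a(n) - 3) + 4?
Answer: 676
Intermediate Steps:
K(r) = -10 (K(r) = -9 - 1 = -10)
M = -17 (M = -7 - 10 = -17)
a(u) = 0
h(S, n) = 1 (h(S, n) = (0 - 3) + 4 = -3 + 4 = 1)
(h(M, 18) + (-9 + 4)**2)**2 = (1 + (-9 + 4)**2)**2 = (1 + (-5)**2)**2 = (1 + 25)**2 = 26**2 = 676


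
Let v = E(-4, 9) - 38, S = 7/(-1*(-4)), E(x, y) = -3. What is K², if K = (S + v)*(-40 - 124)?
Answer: 41434969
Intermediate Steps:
S = 7/4 ≈ 1.7500
v = -41 (v = -3 - 38 = -41)
K = 6437 (K = (7/4 - 41)*(-40 - 124) = -157/4*(-164) = 6437)
K² = 6437² = 41434969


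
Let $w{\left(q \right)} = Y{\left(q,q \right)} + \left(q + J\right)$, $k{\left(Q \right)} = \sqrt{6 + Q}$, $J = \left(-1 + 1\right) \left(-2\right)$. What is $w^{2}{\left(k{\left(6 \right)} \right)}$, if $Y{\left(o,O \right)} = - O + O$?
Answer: $12$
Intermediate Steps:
$J = 0$ ($J = 0 \left(-2\right) = 0$)
$Y{\left(o,O \right)} = 0$
$w{\left(q \right)} = q$ ($w{\left(q \right)} = 0 + \left(q + 0\right) = 0 + q = q$)
$w^{2}{\left(k{\left(6 \right)} \right)} = \left(\sqrt{6 + 6}\right)^{2} = \left(\sqrt{12}\right)^{2} = \left(2 \sqrt{3}\right)^{2} = 12$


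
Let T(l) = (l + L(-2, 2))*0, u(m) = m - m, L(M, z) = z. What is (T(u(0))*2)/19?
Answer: 0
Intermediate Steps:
u(m) = 0
T(l) = 0 (T(l) = (l + 2)*0 = (2 + l)*0 = 0)
(T(u(0))*2)/19 = (0*2)/19 = 0*(1/19) = 0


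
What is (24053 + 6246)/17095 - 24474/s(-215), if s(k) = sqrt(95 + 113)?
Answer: 30299/17095 - 12237*sqrt(13)/26 ≈ -1695.2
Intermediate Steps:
s(k) = 4*sqrt(13) (s(k) = sqrt(208) = 4*sqrt(13))
(24053 + 6246)/17095 - 24474/s(-215) = (24053 + 6246)/17095 - 24474*sqrt(13)/52 = 30299*(1/17095) - 12237*sqrt(13)/26 = 30299/17095 - 12237*sqrt(13)/26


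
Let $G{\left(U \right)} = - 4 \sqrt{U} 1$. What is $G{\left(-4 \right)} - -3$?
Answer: $3 - 8 i \approx 3.0 - 8.0 i$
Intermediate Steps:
$G{\left(U \right)} = - 4 \sqrt{U}$
$G{\left(-4 \right)} - -3 = - 4 \sqrt{-4} - -3 = - 4 \cdot 2 i + 3 = - 8 i + 3 = 3 - 8 i$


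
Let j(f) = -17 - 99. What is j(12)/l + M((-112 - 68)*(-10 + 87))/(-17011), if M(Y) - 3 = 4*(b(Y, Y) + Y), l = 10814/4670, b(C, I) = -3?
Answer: -4307786717/91978477 ≈ -46.835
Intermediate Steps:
j(f) = -116
l = 5407/2335 (l = 10814*(1/4670) = 5407/2335 ≈ 2.3156)
M(Y) = -9 + 4*Y (M(Y) = 3 + 4*(-3 + Y) = 3 + (-12 + 4*Y) = -9 + 4*Y)
j(12)/l + M((-112 - 68)*(-10 + 87))/(-17011) = -116/5407/2335 + (-9 + 4*((-112 - 68)*(-10 + 87)))/(-17011) = -116*2335/5407 + (-9 + 4*(-180*77))*(-1/17011) = -270860/5407 + (-9 + 4*(-13860))*(-1/17011) = -270860/5407 + (-9 - 55440)*(-1/17011) = -270860/5407 - 55449*(-1/17011) = -270860/5407 + 55449/17011 = -4307786717/91978477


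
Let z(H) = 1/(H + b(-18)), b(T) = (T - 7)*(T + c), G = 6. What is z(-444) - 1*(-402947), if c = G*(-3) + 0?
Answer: 183743833/456 ≈ 4.0295e+5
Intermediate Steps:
c = -18 (c = 6*(-3) + 0 = -18 + 0 = -18)
b(T) = (-18 + T)*(-7 + T) (b(T) = (T - 7)*(T - 18) = (-7 + T)*(-18 + T) = (-18 + T)*(-7 + T))
z(H) = 1/(900 + H) (z(H) = 1/(H + (126 + (-18)² - 25*(-18))) = 1/(H + (126 + 324 + 450)) = 1/(H + 900) = 1/(900 + H))
z(-444) - 1*(-402947) = 1/(900 - 444) - 1*(-402947) = 1/456 + 402947 = 183743833/456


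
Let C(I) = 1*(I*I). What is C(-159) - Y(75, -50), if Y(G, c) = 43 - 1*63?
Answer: 25301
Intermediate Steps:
Y(G, c) = -20 (Y(G, c) = 43 - 63 = -20)
C(I) = I² (C(I) = 1*I² = I²)
C(-159) - Y(75, -50) = (-159)² - 1*(-20) = 25281 + 20 = 25301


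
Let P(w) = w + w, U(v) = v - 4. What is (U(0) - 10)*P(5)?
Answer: -140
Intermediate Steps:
U(v) = -4 + v
P(w) = 2*w
(U(0) - 10)*P(5) = ((-4 + 0) - 10)*(2*5) = (-4 - 10)*10 = -14*10 = -140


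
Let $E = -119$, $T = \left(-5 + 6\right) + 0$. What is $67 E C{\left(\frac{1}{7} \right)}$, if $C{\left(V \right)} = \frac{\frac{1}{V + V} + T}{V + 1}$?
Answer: $- \frac{502299}{16} \approx -31394.0$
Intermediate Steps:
$T = 1$ ($T = 1 + 0 = 1$)
$C{\left(V \right)} = \frac{1 + \frac{1}{2 V}}{1 + V}$ ($C{\left(V \right)} = \frac{\frac{1}{V + V} + 1}{V + 1} = \frac{\frac{1}{2 V} + 1}{1 + V} = \frac{1 + \frac{1}{2 V}}{1 + V}$)
$67 E C{\left(\frac{1}{7} \right)} = 67 \left(-119\right) \frac{\frac{1}{2} + \frac{1}{7}}{\frac{1}{7} \left(1 + \frac{1}{7}\right)} = - 7973 \frac{\frac{1}{\frac{1}{7}} \left(\frac{1}{2} + \frac{1}{7}\right)}{1 + \frac{1}{7}} = - 7973 \cdot 7 \frac{1}{\frac{8}{7}} \cdot \frac{9}{14} = - 7973 \cdot 7 \cdot \frac{7}{8} \cdot \frac{9}{14} = \left(-7973\right) \frac{63}{16} = - \frac{502299}{16}$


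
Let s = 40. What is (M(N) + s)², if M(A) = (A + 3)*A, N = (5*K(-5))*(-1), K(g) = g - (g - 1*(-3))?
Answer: 96100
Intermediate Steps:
K(g) = -3 (K(g) = g - (g + 3) = g - (3 + g) = g + (-3 - g) = -3)
N = 15 (N = (5*(-3))*(-1) = -15*(-1) = 15)
M(A) = A*(3 + A) (M(A) = (3 + A)*A = A*(3 + A))
(M(N) + s)² = (15*(3 + 15) + 40)² = (15*18 + 40)² = (270 + 40)² = 310² = 96100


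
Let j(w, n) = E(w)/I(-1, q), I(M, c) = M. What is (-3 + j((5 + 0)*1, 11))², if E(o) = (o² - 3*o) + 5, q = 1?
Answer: 324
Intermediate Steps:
E(o) = 5 + o² - 3*o
j(w, n) = -5 - w² + 3*w (j(w, n) = (5 + w² - 3*w)/(-1) = (5 + w² - 3*w)*(-1) = -5 - w² + 3*w)
(-3 + j((5 + 0)*1, 11))² = (-3 + (-5 - ((5 + 0)*1)² + 3*((5 + 0)*1)))² = (-3 + (-5 - (5*1)² + 3*(5*1)))² = (-3 + (-5 - 1*5² + 3*5))² = (-3 + (-5 - 1*25 + 15))² = (-3 + (-5 - 25 + 15))² = (-3 - 15)² = (-18)² = 324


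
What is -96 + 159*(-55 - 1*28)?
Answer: -13293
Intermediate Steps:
-96 + 159*(-55 - 1*28) = -96 + 159*(-55 - 28) = -96 + 159*(-83) = -96 - 13197 = -13293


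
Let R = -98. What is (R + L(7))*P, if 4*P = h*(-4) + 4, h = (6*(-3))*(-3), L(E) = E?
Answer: 4823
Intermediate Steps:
h = 54 (h = -18*(-3) = 54)
P = -53 (P = (54*(-4) + 4)/4 = (-216 + 4)/4 = (1/4)*(-212) = -53)
(R + L(7))*P = (-98 + 7)*(-53) = -91*(-53) = 4823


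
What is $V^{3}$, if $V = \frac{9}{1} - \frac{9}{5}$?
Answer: $\frac{46656}{125} \approx 373.25$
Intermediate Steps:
$V = \frac{36}{5}$ ($V = 9 \cdot 1 - \frac{9}{5} = 9 - \frac{9}{5} = \frac{36}{5} \approx 7.2$)
$V^{3} = \left(\frac{36}{5}\right)^{3} = \frac{46656}{125}$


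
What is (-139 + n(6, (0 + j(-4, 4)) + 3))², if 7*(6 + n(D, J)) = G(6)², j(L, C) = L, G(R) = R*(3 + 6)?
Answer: 3613801/49 ≈ 73751.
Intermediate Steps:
G(R) = 9*R (G(R) = R*9 = 9*R)
n(D, J) = 2874/7 (n(D, J) = -6 + (9*6)²/7 = -6 + (⅐)*54² = -6 + (⅐)*2916 = -6 + 2916/7 = 2874/7)
(-139 + n(6, (0 + j(-4, 4)) + 3))² = (-139 + 2874/7)² = (1901/7)² = 3613801/49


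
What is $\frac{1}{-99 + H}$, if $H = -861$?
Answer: $- \frac{1}{960} \approx -0.0010417$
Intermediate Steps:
$\frac{1}{-99 + H} = \frac{1}{-99 - 861} = \frac{1}{-960} = - \frac{1}{960}$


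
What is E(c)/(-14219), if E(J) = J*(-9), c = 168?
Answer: 1512/14219 ≈ 0.10634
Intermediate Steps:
E(J) = -9*J
E(c)/(-14219) = -9*168/(-14219) = -1512*(-1/14219) = 1512/14219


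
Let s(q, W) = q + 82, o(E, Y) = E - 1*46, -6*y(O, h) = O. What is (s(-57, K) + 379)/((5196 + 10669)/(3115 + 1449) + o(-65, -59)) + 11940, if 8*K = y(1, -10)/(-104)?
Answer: 5857579804/490739 ≈ 11936.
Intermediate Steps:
y(O, h) = -O/6
o(E, Y) = -46 + E (o(E, Y) = E - 46 = -46 + E)
K = 1/4992 (K = (-⅙*1/(-104))/8 = (-⅙*(-1/104))/8 = (⅛)*(1/624) = 1/4992 ≈ 0.00020032)
s(q, W) = 82 + q
(s(-57, K) + 379)/((5196 + 10669)/(3115 + 1449) + o(-65, -59)) + 11940 = ((82 - 57) + 379)/((5196 + 10669)/(3115 + 1449) + (-46 - 65)) + 11940 = (25 + 379)/(15865/4564 - 111) + 11940 = 404/(15865*(1/4564) - 111) + 11940 = 404/(15865/4564 - 111) + 11940 = 404/(-490739/4564) + 11940 = 404*(-4564/490739) + 11940 = -1843856/490739 + 11940 = 5857579804/490739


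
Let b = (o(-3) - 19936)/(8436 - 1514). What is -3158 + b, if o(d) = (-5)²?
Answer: -21879587/6922 ≈ -3160.9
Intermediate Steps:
o(d) = 25
b = -19911/6922 (b = (25 - 19936)/(8436 - 1514) = -19911/6922 ≈ -2.8765)
-3158 + b = -3158 - 19911/6922 = -21879587/6922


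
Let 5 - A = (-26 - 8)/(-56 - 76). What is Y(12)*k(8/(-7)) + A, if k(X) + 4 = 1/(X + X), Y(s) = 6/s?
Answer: 2665/1056 ≈ 2.5237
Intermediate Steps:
A = 313/66 (A = 5 - (-26 - 8)/(-56 - 76) = 5 - (-34)/(-132) = 5 - (-34)*(-1)/132 = 5 - 1*17/66 = 5 - 17/66 = 313/66 ≈ 4.7424)
k(X) = -4 + 1/(2*X) (k(X) = -4 + 1/(X + X) = -4 + 1/(2*X))
Y(12)*k(8/(-7)) + A = (6/12)*(-4 + 1/(2*((8/(-7))))) + 313/66 = (6*(1/12))*(-4 + 1/(2*((8*(-⅐))))) + 313/66 = (-4 + 1/(2*(-8/7)))/2 + 313/66 = (-4 + (½)*(-7/8))/2 + 313/66 = (-4 - 7/16)/2 + 313/66 = (½)*(-71/16) + 313/66 = -71/32 + 313/66 = 2665/1056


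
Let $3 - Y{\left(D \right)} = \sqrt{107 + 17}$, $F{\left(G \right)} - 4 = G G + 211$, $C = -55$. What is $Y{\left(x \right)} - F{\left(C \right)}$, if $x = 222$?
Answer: $-3237 - 2 \sqrt{31} \approx -3248.1$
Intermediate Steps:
$F{\left(G \right)} = 215 + G^{2}$ ($F{\left(G \right)} = 4 + \left(G G + 211\right) = 4 + \left(G^{2} + 211\right) = 4 + \left(211 + G^{2}\right) = 215 + G^{2}$)
$Y{\left(D \right)} = 3 - 2 \sqrt{31}$ ($Y{\left(D \right)} = 3 - \sqrt{107 + 17} = 3 - \sqrt{124} = 3 - 2 \sqrt{31}$)
$Y{\left(x \right)} - F{\left(C \right)} = \left(3 - 2 \sqrt{31}\right) - \left(215 + \left(-55\right)^{2}\right) = \left(3 - 2 \sqrt{31}\right) - \left(215 + 3025\right) = \left(3 - 2 \sqrt{31}\right) - 3240 = -3237 - 2 \sqrt{31}$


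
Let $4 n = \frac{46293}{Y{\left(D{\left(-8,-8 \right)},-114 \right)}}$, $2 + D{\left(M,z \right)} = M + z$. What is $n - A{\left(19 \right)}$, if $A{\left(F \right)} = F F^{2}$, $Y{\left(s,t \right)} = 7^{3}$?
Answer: $- \frac{9364255}{1372} \approx -6825.3$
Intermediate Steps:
$D{\left(M,z \right)} = -2 + M + z$ ($D{\left(M,z \right)} = -2 + \left(M + z\right) = -2 + M + z$)
$Y{\left(s,t \right)} = 343$
$A{\left(F \right)} = F^{3}$
$n = \frac{46293}{1372}$ ($n = \frac{46293 \cdot \frac{1}{343}}{4} = \frac{1}{4} \cdot \frac{46293}{343} = \frac{46293}{1372} \approx 33.741$)
$n - A{\left(19 \right)} = \frac{46293}{1372} - 19^{3} = \frac{46293}{1372} - 6859 = - \frac{9364255}{1372}$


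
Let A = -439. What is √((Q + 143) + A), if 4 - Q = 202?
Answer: I*√494 ≈ 22.226*I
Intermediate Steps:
Q = -198 (Q = 4 - 1*202 = 4 - 202 = -198)
√((Q + 143) + A) = √((-198 + 143) - 439) = √(-55 - 439) = √(-494) = I*√494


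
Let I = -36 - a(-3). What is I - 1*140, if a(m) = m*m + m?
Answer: -182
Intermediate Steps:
a(m) = m + m² (a(m) = m² + m = m + m²)
I = -42 (I = -36 - (-3)*(1 - 3) = -36 - (-3)*(-2) = -36 - 1*6 = -36 - 6 = -42)
I - 1*140 = -42 - 1*140 = -42 - 140 = -182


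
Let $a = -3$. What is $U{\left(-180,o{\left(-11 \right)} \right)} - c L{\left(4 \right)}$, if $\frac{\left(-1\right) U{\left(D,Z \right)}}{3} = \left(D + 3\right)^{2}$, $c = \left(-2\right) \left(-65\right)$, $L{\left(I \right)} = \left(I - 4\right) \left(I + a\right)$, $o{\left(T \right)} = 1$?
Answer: $-93987$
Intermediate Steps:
$L{\left(I \right)} = \left(-4 + I\right) \left(-3 + I\right)$ ($L{\left(I \right)} = \left(I - 4\right) \left(I - 3\right) = \left(-4 + I\right) \left(-3 + I\right)$)
$c = 130$
$U{\left(D,Z \right)} = - 3 \left(3 + D\right)^{2}$ ($U{\left(D,Z \right)} = - 3 \left(D + 3\right)^{2} = - 3 \left(3 + D\right)^{2}$)
$U{\left(-180,o{\left(-11 \right)} \right)} - c L{\left(4 \right)} = - 3 \left(3 - 180\right)^{2} - 130 \left(12 + 4^{2} - 28\right) = - 3 \left(-177\right)^{2} - 130 \left(12 + 16 - 28\right) = \left(-3\right) 31329 - 130 \cdot 0 = -93987 - 0 = -93987 + 0 = -93987$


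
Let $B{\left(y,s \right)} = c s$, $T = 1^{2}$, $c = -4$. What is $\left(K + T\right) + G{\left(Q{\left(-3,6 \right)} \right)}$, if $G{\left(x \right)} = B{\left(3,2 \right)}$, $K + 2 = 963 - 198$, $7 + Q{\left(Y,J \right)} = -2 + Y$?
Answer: $756$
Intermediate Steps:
$Q{\left(Y,J \right)} = -9 + Y$ ($Q{\left(Y,J \right)} = -7 + \left(-2 + Y\right) = -9 + Y$)
$K = 763$ ($K = -2 + \left(963 - 198\right) = -2 + 765 = 763$)
$T = 1$
$B{\left(y,s \right)} = - 4 s$
$G{\left(x \right)} = -8$ ($G{\left(x \right)} = \left(-4\right) 2 = -8$)
$\left(K + T\right) + G{\left(Q{\left(-3,6 \right)} \right)} = \left(763 + 1\right) - 8 = 764 - 8 = 756$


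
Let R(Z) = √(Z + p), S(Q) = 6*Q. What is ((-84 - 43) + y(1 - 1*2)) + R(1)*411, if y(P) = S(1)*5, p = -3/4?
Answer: 217/2 ≈ 108.50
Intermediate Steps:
p = -¾ (p = -3*¼ = -¾ ≈ -0.75000)
y(P) = 30 (y(P) = (6*1)*5 = 6*5 = 30)
R(Z) = √(-¾ + Z) (R(Z) = √(Z - ¾) = √(-¾ + Z))
((-84 - 43) + y(1 - 1*2)) + R(1)*411 = ((-84 - 43) + 30) + (√(-3 + 4*1)/2)*411 = (-127 + 30) + (√(-3 + 4)/2)*411 = -97 + (√1/2)*411 = -97 + ((½)*1)*411 = -97 + (½)*411 = -97 + 411/2 = 217/2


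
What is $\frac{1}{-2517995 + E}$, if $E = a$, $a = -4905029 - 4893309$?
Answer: $- \frac{1}{12316333} \approx -8.1193 \cdot 10^{-8}$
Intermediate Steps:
$a = -9798338$
$E = -9798338$
$\frac{1}{-2517995 + E} = \frac{1}{-2517995 - 9798338} = \frac{1}{-12316333} = - \frac{1}{12316333}$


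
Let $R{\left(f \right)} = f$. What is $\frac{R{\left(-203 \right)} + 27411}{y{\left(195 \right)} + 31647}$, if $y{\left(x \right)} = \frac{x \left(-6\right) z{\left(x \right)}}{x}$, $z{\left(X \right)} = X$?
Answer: $\frac{27208}{30477} \approx 0.89274$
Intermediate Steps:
$y{\left(x \right)} = - 6 x$ ($y{\left(x \right)} = \frac{x \left(-6\right) x}{x} = \frac{- 6 x x}{x} = \frac{\left(-6\right) x^{2}}{x} = - 6 x$)
$\frac{R{\left(-203 \right)} + 27411}{y{\left(195 \right)} + 31647} = \frac{-203 + 27411}{\left(-6\right) 195 + 31647} = \frac{27208}{-1170 + 31647} = \frac{27208}{30477}$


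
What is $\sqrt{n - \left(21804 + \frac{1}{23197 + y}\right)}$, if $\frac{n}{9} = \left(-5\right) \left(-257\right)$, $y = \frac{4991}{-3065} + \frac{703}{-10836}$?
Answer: $\frac{i \sqrt{6076545237607170813845360019}}{770370413809} \approx 101.19 i$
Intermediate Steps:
$y = - \frac{56237171}{33212340}$ ($y = 4991 \left(- \frac{1}{3065}\right) + 703 \left(- \frac{1}{10836}\right) = - \frac{4991}{3065} - \frac{703}{10836} = - \frac{56237171}{33212340} \approx -1.6933$)
$n = 11565$ ($n = 9 \left(\left(-5\right) \left(-257\right)\right) = 9 \cdot 1285 = 11565$)
$\sqrt{n - \left(21804 + \frac{1}{23197 + y}\right)} = \sqrt{11565 - \left(21804 + \frac{1}{23197 - \frac{56237171}{33212340}}\right)} = \sqrt{11565 - \frac{16797156535903776}{770370413809}} = \sqrt{- \frac{7887822700202691}{770370413809}} = \frac{i \sqrt{6076545237607170813845360019}}{770370413809}$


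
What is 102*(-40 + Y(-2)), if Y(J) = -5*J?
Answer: -3060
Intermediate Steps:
102*(-40 + Y(-2)) = 102*(-40 - 5*(-2)) = 102*(-40 + 10) = 102*(-30) = -3060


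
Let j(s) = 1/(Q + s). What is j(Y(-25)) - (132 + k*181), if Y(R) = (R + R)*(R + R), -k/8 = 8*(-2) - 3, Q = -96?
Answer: -66456175/2404 ≈ -27644.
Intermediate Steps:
k = 152 (k = -8*(8*(-2) - 3) = -8*(-16 - 3) = -8*(-19) = 152)
Y(R) = 4*R² (Y(R) = (2*R)*(2*R) = 4*R²)
j(s) = 1/(-96 + s)
j(Y(-25)) - (132 + k*181) = 1/(-96 + 4*(-25)²) - (132 + 152*181) = 1/(-96 + 4*625) - (132 + 27512) = 1/(-96 + 2500) - 1*27644 = 1/2404 - 27644 = -66456175/2404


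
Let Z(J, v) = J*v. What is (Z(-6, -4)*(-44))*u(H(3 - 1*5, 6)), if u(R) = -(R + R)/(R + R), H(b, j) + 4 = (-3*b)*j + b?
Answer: 1056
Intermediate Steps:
H(b, j) = -4 + b - 3*b*j (H(b, j) = -4 + ((-3*b)*j + b) = -4 + (-3*b*j + b) = -4 + (b - 3*b*j) = -4 + b - 3*b*j)
u(R) = -1 (u(R) = -2*R/(2*R) = -2*R*1/(2*R) = -1*1 = -1)
(Z(-6, -4)*(-44))*u(H(3 - 1*5, 6)) = (-6*(-4)*(-44))*(-1) = (24*(-44))*(-1) = -1056*(-1) = 1056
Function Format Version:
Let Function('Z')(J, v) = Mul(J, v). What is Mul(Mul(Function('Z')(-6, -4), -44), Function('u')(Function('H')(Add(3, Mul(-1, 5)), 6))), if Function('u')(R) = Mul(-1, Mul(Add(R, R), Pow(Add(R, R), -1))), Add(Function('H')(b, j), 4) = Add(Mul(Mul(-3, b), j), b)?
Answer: 1056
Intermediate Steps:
Function('H')(b, j) = Add(-4, b, Mul(-3, b, j)) (Function('H')(b, j) = Add(-4, Add(Mul(Mul(-3, b), j), b)) = Add(-4, Add(Mul(-3, b, j), b)) = Add(-4, Add(b, Mul(-3, b, j))) = Add(-4, b, Mul(-3, b, j)))
Function('u')(R) = -1 (Function('u')(R) = Mul(-1, Mul(Mul(2, R), Pow(Mul(2, R), -1))) = Mul(-1, Mul(Mul(2, R), Mul(Rational(1, 2), Pow(R, -1)))) = Mul(-1, 1) = -1)
Mul(Mul(Function('Z')(-6, -4), -44), Function('u')(Function('H')(Add(3, Mul(-1, 5)), 6))) = Mul(Mul(Mul(-6, -4), -44), -1) = Mul(Mul(24, -44), -1) = Mul(-1056, -1) = 1056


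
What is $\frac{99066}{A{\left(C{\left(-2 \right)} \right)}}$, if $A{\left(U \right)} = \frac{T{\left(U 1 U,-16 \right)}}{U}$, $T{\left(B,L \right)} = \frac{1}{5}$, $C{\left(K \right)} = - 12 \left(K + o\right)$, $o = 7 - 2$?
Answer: $-17831880$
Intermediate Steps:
$o = 5$
$C{\left(K \right)} = -60 - 12 K$ ($C{\left(K \right)} = - 12 \left(K + 5\right) = - 12 \left(5 + K\right) = -60 - 12 K$)
$T{\left(B,L \right)} = \frac{1}{5}$
$A{\left(U \right)} = \frac{1}{5 U}$
$\frac{99066}{A{\left(C{\left(-2 \right)} \right)}} = \frac{99066}{\frac{1}{5} \frac{1}{-60 - -24}} = \frac{99066}{\frac{1}{5} \frac{1}{-60 + 24}} = \frac{99066}{\frac{1}{5} \frac{1}{-36}} = \frac{99066}{\frac{1}{5} \left(- \frac{1}{36}\right)} = \frac{99066}{- \frac{1}{180}} = 99066 \left(-180\right) = -17831880$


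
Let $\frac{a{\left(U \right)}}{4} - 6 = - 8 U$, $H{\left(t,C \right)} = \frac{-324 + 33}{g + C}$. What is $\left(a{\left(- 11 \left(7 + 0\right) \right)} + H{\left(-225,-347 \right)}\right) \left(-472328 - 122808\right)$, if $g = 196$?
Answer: $- \frac{223758638144}{151} \approx -1.4818 \cdot 10^{9}$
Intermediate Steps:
$H{\left(t,C \right)} = - \frac{291}{196 + C}$ ($H{\left(t,C \right)} = \frac{-324 + 33}{196 + C} = - \frac{291}{196 + C}$)
$a{\left(U \right)} = 24 - 32 U$ ($a{\left(U \right)} = 24 + 4 \left(- 8 U\right) = 24 - 32 U$)
$\left(a{\left(- 11 \left(7 + 0\right) \right)} + H{\left(-225,-347 \right)}\right) \left(-472328 - 122808\right) = \left(\left(24 - 32 \left(- 11 \left(7 + 0\right)\right)\right) - \frac{291}{196 - 347}\right) \left(-472328 - 122808\right) = \left(\left(24 - 32 \left(\left(-11\right) 7\right)\right) - \frac{291}{-151}\right) \left(-595136\right) = \left(\left(24 - -2464\right) - - \frac{291}{151}\right) \left(-595136\right) = \left(\left(24 + 2464\right) + \frac{291}{151}\right) \left(-595136\right) = \left(2488 + \frac{291}{151}\right) \left(-595136\right) = \frac{375979}{151} \left(-595136\right) = - \frac{223758638144}{151}$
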